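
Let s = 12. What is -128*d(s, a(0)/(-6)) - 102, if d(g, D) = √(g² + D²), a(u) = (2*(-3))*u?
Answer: -1638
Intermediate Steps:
a(u) = -6*u
d(g, D) = √(D² + g²)
-128*d(s, a(0)/(-6)) - 102 = -128*√((-6*0/(-6))² + 12²) - 102 = -128*√((0*(-⅙))² + 144) - 102 = -128*√(0² + 144) - 102 = -128*√(0 + 144) - 102 = -128*√144 - 102 = -128*12 - 102 = -1536 - 102 = -1638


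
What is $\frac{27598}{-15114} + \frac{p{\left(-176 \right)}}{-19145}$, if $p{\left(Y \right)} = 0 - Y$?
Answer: $- \frac{265511887}{144678765} \approx -1.8352$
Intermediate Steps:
$p{\left(Y \right)} = - Y$
$\frac{27598}{-15114} + \frac{p{\left(-176 \right)}}{-19145} = \frac{27598}{-15114} + \frac{\left(-1\right) \left(-176\right)}{-19145} = 27598 \left(- \frac{1}{15114}\right) + 176 \left(- \frac{1}{19145}\right) = - \frac{13799}{7557} - \frac{176}{19145} = - \frac{265511887}{144678765}$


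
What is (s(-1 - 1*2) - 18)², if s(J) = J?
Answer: 441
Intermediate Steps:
(s(-1 - 1*2) - 18)² = ((-1 - 1*2) - 18)² = ((-1 - 2) - 18)² = (-3 - 18)² = (-21)² = 441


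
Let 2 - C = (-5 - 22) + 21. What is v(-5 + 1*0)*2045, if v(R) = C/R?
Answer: -3272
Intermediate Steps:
C = 8 (C = 2 - ((-5 - 22) + 21) = 2 - (-27 + 21) = 2 - 1*(-6) = 2 + 6 = 8)
v(R) = 8/R
v(-5 + 1*0)*2045 = (8/(-5 + 1*0))*2045 = (8/(-5 + 0))*2045 = (8/(-5))*2045 = (8*(-⅕))*2045 = -8/5*2045 = -3272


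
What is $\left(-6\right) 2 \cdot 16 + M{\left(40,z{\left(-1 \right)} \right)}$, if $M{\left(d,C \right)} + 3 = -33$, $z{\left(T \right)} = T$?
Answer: $-228$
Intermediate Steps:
$M{\left(d,C \right)} = -36$ ($M{\left(d,C \right)} = -3 - 33 = -36$)
$\left(-6\right) 2 \cdot 16 + M{\left(40,z{\left(-1 \right)} \right)} = \left(-6\right) 2 \cdot 16 - 36 = \left(-12\right) 16 - 36 = -192 - 36 = -228$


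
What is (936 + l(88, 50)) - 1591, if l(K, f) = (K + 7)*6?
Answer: -85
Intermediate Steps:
l(K, f) = 42 + 6*K (l(K, f) = (7 + K)*6 = 42 + 6*K)
(936 + l(88, 50)) - 1591 = (936 + (42 + 6*88)) - 1591 = (936 + (42 + 528)) - 1591 = (936 + 570) - 1591 = 1506 - 1591 = -85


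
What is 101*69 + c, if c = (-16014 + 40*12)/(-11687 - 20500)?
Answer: 74775579/10729 ≈ 6969.5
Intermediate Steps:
c = 5178/10729 (c = (-16014 + 480)/(-32187) = -15534*(-1/32187) = 5178/10729 ≈ 0.48262)
101*69 + c = 101*69 + 5178/10729 = 6969 + 5178/10729 = 74775579/10729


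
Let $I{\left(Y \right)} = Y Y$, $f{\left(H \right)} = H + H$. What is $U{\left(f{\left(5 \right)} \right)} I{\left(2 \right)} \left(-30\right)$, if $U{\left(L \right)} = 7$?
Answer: $-840$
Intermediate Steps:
$f{\left(H \right)} = 2 H$
$I{\left(Y \right)} = Y^{2}$
$U{\left(f{\left(5 \right)} \right)} I{\left(2 \right)} \left(-30\right) = 7 \cdot 2^{2} \left(-30\right) = 7 \cdot 4 \left(-30\right) = 28 \left(-30\right) = -840$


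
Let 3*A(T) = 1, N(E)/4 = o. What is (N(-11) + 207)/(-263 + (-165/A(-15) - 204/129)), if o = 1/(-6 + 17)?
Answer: -98083/359282 ≈ -0.27300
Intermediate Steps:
o = 1/11 ≈ 0.090909
N(E) = 4/11 (N(E) = 4*(1/11) = 4/11)
A(T) = ⅓ (A(T) = (⅓)*1 = ⅓)
(N(-11) + 207)/(-263 + (-165/A(-15) - 204/129)) = (4/11 + 207)/(-263 + (-165/⅓ - 204/129)) = 2281/(11*(-263 + (-165*3 - 204*1/129))) = 2281/(11*(-263 + (-495 - 68/43))) = 2281/(11*(-263 - 21353/43)) = 2281/(11*(-32662/43)) = (2281/11)*(-43/32662) = -98083/359282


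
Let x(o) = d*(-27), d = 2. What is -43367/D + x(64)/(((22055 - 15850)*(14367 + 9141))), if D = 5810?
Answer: -17571723817/2354133565 ≈ -7.4642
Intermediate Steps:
x(o) = -54 (x(o) = 2*(-27) = -54)
-43367/D + x(64)/(((22055 - 15850)*(14367 + 9141))) = -43367/5810 - 54*1/((14367 + 9141)*(22055 - 15850)) = -43367*1/5810 - 54/(6205*23508) = -43367/5810 - 54/145867140 = -43367/5810 - 54*1/145867140 = -43367/5810 - 3/8103730 = -17571723817/2354133565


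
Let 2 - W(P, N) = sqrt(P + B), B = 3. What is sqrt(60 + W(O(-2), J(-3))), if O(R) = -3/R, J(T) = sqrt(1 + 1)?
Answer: sqrt(248 - 6*sqrt(2))/2 ≈ 7.7381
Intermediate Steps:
J(T) = sqrt(2)
W(P, N) = 2 - sqrt(3 + P) (W(P, N) = 2 - sqrt(P + 3) = 2 - sqrt(3 + P))
sqrt(60 + W(O(-2), J(-3))) = sqrt(60 + (2 - sqrt(3 - 3/(-2)))) = sqrt(60 + (2 - sqrt(3 - 3*(-1/2)))) = sqrt(60 + (2 - sqrt(3 + 3/2))) = sqrt(60 + (2 - sqrt(9/2))) = sqrt(60 + (2 - 3*sqrt(2)/2)) = sqrt(62 - 3*sqrt(2)/2)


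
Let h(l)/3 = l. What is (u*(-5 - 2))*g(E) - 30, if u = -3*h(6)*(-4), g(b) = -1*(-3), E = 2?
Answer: -4566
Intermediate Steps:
g(b) = 3
h(l) = 3*l
u = 216 (u = -9*6*(-4) = -3*18*(-4) = -54*(-4) = 216)
(u*(-5 - 2))*g(E) - 30 = (216*(-5 - 2))*3 - 30 = (216*(-7))*3 - 30 = -1512*3 - 30 = -4536 - 30 = -4566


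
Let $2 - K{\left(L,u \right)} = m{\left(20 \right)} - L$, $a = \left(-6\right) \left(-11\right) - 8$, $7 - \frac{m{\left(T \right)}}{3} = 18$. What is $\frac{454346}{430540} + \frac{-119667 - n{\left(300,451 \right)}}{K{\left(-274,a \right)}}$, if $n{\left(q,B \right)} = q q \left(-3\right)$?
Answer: $- \frac{32307890563}{51449530} \approx -627.95$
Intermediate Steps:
$n{\left(q,B \right)} = - 3 q^{2}$ ($n{\left(q,B \right)} = q^{2} \left(-3\right) = - 3 q^{2}$)
$m{\left(T \right)} = -33$ ($m{\left(T \right)} = 21 - 54 = -33$)
$a = 58$ ($a = 66 - 8 = 58$)
$K{\left(L,u \right)} = 35 + L$ ($K{\left(L,u \right)} = 2 - \left(-33 - L\right) = 2 + \left(33 + L\right) = 35 + L$)
$\frac{454346}{430540} + \frac{-119667 - n{\left(300,451 \right)}}{K{\left(-274,a \right)}} = \frac{454346}{430540} + \frac{-119667 - - 3 \cdot 300^{2}}{35 - 274} = 454346 \cdot \frac{1}{430540} + \frac{-119667 - \left(-3\right) 90000}{-239} = \frac{227173}{215270} + \left(-119667 - -270000\right) \left(- \frac{1}{239}\right) = \frac{227173}{215270} + \left(-119667 + 270000\right) \left(- \frac{1}{239}\right) = \frac{227173}{215270} + 150333 \left(- \frac{1}{239}\right) = \frac{227173}{215270} - \frac{150333}{239} = - \frac{32307890563}{51449530}$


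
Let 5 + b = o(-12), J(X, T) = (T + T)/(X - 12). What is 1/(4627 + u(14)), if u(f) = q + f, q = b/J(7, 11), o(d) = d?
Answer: 22/102187 ≈ 0.00021529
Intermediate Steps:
J(X, T) = 2*T/(-12 + X) (J(X, T) = (2*T)/(-12 + X) = 2*T/(-12 + X))
b = -17 (b = -5 - 12 = -17)
q = 85/22 (q = -17/(2*11/(-12 + 7)) = -17/(2*11/(-5)) = -17/(2*11*(-1/5)) = -17/(-22/5) = -17*(-5/22) = 85/22 ≈ 3.8636)
u(f) = 85/22 + f
1/(4627 + u(14)) = 1/(4627 + (85/22 + 14)) = 1/(4627 + 393/22) = 1/(102187/22) = 22/102187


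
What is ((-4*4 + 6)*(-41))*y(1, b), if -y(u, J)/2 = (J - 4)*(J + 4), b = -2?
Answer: 9840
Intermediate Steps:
y(u, J) = -2*(-4 + J)*(4 + J) (y(u, J) = -2*(J - 4)*(J + 4) = -2*(-4 + J)*(4 + J))
((-4*4 + 6)*(-41))*y(1, b) = ((-4*4 + 6)*(-41))*(32 - 2*(-2)**2) = ((-16 + 6)*(-41))*(32 - 2*4) = (-10*(-41))*(32 - 8) = 410*24 = 9840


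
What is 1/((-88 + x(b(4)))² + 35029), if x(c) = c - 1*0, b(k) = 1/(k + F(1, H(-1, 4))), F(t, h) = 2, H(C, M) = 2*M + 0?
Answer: 36/1538773 ≈ 2.3395e-5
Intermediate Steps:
H(C, M) = 2*M
b(k) = 1/(2 + k) (b(k) = 1/(k + 2) = 1/(2 + k))
x(c) = c (x(c) = c + 0 = c)
1/((-88 + x(b(4)))² + 35029) = 1/((-88 + 1/(2 + 4))² + 35029) = 1/((-88 + 1/6)² + 35029) = 1/((-88 + ⅙)² + 35029) = 1/((-527/6)² + 35029) = 1/(277729/36 + 35029) = 1/(1538773/36) = 36/1538773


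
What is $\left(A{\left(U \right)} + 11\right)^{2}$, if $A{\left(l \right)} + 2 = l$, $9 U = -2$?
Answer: $\frac{6241}{81} \approx 77.049$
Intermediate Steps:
$U = - \frac{2}{9}$ ($U = \frac{1}{9} \left(-2\right) = - \frac{2}{9} \approx -0.22222$)
$A{\left(l \right)} = -2 + l$
$\left(A{\left(U \right)} + 11\right)^{2} = \left(\left(-2 - \frac{2}{9}\right) + 11\right)^{2} = \left(- \frac{20}{9} + 11\right)^{2} = \left(\frac{79}{9}\right)^{2} = \frac{6241}{81}$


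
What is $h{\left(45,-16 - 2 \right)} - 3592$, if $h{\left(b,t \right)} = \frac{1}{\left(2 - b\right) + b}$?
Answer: $- \frac{7183}{2} \approx -3591.5$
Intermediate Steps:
$h{\left(b,t \right)} = \frac{1}{2}$
$h{\left(45,-16 - 2 \right)} - 3592 = \frac{1}{2} - 3592 = - \frac{7183}{2}$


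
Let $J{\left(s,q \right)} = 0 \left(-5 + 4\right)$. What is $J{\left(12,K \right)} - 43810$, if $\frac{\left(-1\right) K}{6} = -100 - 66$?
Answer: $-43810$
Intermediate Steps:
$K = 996$ ($K = - 6 \left(-100 - 66\right) = \left(-6\right) \left(-166\right) = 996$)
$J{\left(s,q \right)} = 0$ ($J{\left(s,q \right)} = 0 \left(-1\right) = 0$)
$J{\left(12,K \right)} - 43810 = 0 - 43810 = -43810$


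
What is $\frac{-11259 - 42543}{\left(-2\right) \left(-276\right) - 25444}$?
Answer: $\frac{549}{254} \approx 2.1614$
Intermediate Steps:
$\frac{-11259 - 42543}{\left(-2\right) \left(-276\right) - 25444} = - \frac{53802}{552 - 25444} = - \frac{53802}{-24892} = \left(-53802\right) \left(- \frac{1}{24892}\right) = \frac{549}{254}$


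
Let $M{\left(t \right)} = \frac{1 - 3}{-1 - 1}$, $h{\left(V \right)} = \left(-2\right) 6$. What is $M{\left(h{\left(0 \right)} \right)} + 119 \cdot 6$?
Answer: $715$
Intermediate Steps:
$h{\left(V \right)} = -12$
$M{\left(t \right)} = 1$ ($M{\left(t \right)} = - \frac{2}{-2} = \left(-2\right) \left(- \frac{1}{2}\right) = 1$)
$M{\left(h{\left(0 \right)} \right)} + 119 \cdot 6 = 1 + 119 \cdot 6 = 1 + 714 = 715$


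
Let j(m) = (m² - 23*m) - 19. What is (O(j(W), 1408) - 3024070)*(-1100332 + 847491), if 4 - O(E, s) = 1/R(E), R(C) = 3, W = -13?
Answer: 2293823867359/3 ≈ 7.6461e+11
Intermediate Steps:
j(m) = -19 + m² - 23*m
O(E, s) = 11/3 (O(E, s) = 4 - 1/3 = 4 - 1*⅓ = 4 - ⅓ = 11/3)
(O(j(W), 1408) - 3024070)*(-1100332 + 847491) = (11/3 - 3024070)*(-1100332 + 847491) = -9072199/3*(-252841) = 2293823867359/3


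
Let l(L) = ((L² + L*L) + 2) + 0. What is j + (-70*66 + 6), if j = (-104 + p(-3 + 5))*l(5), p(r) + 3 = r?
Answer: -10074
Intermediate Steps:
p(r) = -3 + r
l(L) = 2 + 2*L² (l(L) = ((L² + L²) + 2) + 0 = (2*L² + 2) + 0 = (2 + 2*L²) + 0 = 2 + 2*L²)
j = -5460 (j = (-104 + (-3 + (-3 + 5)))*(2 + 2*5²) = (-104 + (-3 + 2))*(2 + 2*25) = (-104 - 1)*(2 + 50) = -105*52 = -5460)
j + (-70*66 + 6) = -5460 + (-70*66 + 6) = -5460 + (-4620 + 6) = -5460 - 4614 = -10074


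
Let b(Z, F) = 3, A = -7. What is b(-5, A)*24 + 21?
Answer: 93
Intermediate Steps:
b(-5, A)*24 + 21 = 3*24 + 21 = 72 + 21 = 93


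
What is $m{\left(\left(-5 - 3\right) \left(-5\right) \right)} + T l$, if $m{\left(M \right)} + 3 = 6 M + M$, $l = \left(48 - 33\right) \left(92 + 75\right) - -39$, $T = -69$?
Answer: $-175259$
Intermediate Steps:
$l = 2544$ ($l = 15 \cdot 167 + 39 = 2505 + 39 = 2544$)
$m{\left(M \right)} = -3 + 7 M$ ($m{\left(M \right)} = -3 + \left(6 M + M\right) = -3 + 7 M$)
$m{\left(\left(-5 - 3\right) \left(-5\right) \right)} + T l = \left(-3 + 7 \left(-5 - 3\right) \left(-5\right)\right) - 175536 = \left(-3 + 7 \left(\left(-8\right) \left(-5\right)\right)\right) - 175536 = \left(-3 + 7 \cdot 40\right) - 175536 = \left(-3 + 280\right) - 175536 = 277 - 175536 = -175259$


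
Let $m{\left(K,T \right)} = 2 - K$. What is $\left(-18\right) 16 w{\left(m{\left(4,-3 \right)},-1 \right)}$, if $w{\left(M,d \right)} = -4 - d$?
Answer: $864$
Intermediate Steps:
$\left(-18\right) 16 w{\left(m{\left(4,-3 \right)},-1 \right)} = \left(-18\right) 16 \left(-4 - -1\right) = - 288 \left(-4 + 1\right) = \left(-288\right) \left(-3\right) = 864$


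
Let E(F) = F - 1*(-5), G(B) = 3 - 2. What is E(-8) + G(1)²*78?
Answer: 75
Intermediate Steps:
G(B) = 1
E(F) = 5 + F (E(F) = F + 5 = 5 + F)
E(-8) + G(1)²*78 = (5 - 8) + 1²*78 = -3 + 1*78 = -3 + 78 = 75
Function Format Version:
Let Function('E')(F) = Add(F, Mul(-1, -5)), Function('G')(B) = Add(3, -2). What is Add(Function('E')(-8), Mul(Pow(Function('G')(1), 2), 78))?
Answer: 75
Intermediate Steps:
Function('G')(B) = 1
Function('E')(F) = Add(5, F) (Function('E')(F) = Add(F, 5) = Add(5, F))
Add(Function('E')(-8), Mul(Pow(Function('G')(1), 2), 78)) = Add(Add(5, -8), Mul(Pow(1, 2), 78)) = Add(-3, Mul(1, 78)) = Add(-3, 78) = 75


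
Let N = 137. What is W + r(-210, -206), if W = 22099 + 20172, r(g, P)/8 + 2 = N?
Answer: 43351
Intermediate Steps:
r(g, P) = 1080 (r(g, P) = -16 + 8*137 = -16 + 1096 = 1080)
W = 42271
W + r(-210, -206) = 42271 + 1080 = 43351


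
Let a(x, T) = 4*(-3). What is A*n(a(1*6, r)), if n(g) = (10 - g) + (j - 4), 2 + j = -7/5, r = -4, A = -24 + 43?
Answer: 1387/5 ≈ 277.40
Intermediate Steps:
A = 19
j = -17/5 (j = -2 - 7/5 = -17/5 ≈ -3.4000)
a(x, T) = -12
n(g) = 13/5 - g (n(g) = (10 - g) + (-17/5 - 4) = (10 - g) - 37/5 = 13/5 - g)
A*n(a(1*6, r)) = 19*(13/5 - 1*(-12)) = 19*(13/5 + 12) = 19*(73/5) = 1387/5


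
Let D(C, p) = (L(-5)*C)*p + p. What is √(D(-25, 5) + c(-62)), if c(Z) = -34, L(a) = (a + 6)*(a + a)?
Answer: √1221 ≈ 34.943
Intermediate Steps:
L(a) = 2*a*(6 + a) (L(a) = (6 + a)*(2*a) = 2*a*(6 + a))
D(C, p) = p - 10*C*p (D(C, p) = ((2*(-5)*(6 - 5))*C)*p + p = ((2*(-5)*1)*C)*p + p = (-10*C)*p + p = -10*C*p + p = p - 10*C*p)
√(D(-25, 5) + c(-62)) = √(5*(1 - 10*(-25)) - 34) = √(5*(1 + 250) - 34) = √(5*251 - 34) = √(1255 - 34) = √1221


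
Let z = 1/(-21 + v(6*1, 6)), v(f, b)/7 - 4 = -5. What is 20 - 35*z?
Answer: 85/4 ≈ 21.250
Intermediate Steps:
v(f, b) = -7 (v(f, b) = 28 + 7*(-5) = 28 - 35 = -7)
z = -1/28 (z = 1/(-21 - 7) = 1/(-28) = -1/28 ≈ -0.035714)
20 - 35*z = 20 - 35*(-1/28) = 20 + 5/4 = 85/4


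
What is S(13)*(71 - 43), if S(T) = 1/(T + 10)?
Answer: 28/23 ≈ 1.2174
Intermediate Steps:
S(T) = 1/(10 + T)
S(13)*(71 - 43) = (71 - 43)/(10 + 13) = 28/23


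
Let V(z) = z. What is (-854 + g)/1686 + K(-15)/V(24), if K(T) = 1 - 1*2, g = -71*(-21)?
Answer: 2267/6744 ≈ 0.33615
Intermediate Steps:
g = 1491
K(T) = -1 (K(T) = 1 - 2 = -1)
(-854 + g)/1686 + K(-15)/V(24) = (-854 + 1491)/1686 - 1/24 = 637*(1/1686) - 1*1/24 = 637/1686 - 1/24 = 2267/6744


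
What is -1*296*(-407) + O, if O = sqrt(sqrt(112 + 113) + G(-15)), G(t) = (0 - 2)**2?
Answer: 120472 + sqrt(19) ≈ 1.2048e+5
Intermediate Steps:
G(t) = 4 (G(t) = (-2)**2 = 4)
O = sqrt(19) (O = sqrt(sqrt(112 + 113) + 4) = sqrt(sqrt(225) + 4) = sqrt(15 + 4) = sqrt(19) ≈ 4.3589)
-1*296*(-407) + O = -1*296*(-407) + sqrt(19) = -296*(-407) + sqrt(19) = 120472 + sqrt(19)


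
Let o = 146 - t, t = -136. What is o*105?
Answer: 29610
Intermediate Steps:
o = 282 (o = 146 - 1*(-136) = 146 + 136 = 282)
o*105 = 282*105 = 29610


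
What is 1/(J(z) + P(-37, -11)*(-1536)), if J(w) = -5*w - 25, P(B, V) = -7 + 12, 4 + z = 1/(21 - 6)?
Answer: -3/23056 ≈ -0.00013012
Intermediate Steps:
z = -59/15 (z = -4 + 1/(21 - 6) = -4 + 1/15 = -59/15 ≈ -3.9333)
P(B, V) = 5
J(w) = -25 - 5*w
1/(J(z) + P(-37, -11)*(-1536)) = 1/((-25 - 5*(-59/15)) + 5*(-1536)) = 1/((-25 + 59/3) - 7680) = 1/(-16/3 - 7680) = 1/(-23056/3) = -3/23056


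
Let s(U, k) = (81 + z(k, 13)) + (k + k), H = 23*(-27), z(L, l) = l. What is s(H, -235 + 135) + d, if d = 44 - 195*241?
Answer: -47057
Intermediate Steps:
H = -621
s(U, k) = 94 + 2*k (s(U, k) = (81 + 13) + (k + k) = 94 + 2*k)
d = -46951 (d = 44 - 46995 = -46951)
s(H, -235 + 135) + d = (94 + 2*(-235 + 135)) - 46951 = (94 + 2*(-100)) - 46951 = (94 - 200) - 46951 = -106 - 46951 = -47057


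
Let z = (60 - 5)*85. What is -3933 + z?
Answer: 742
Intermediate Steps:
z = 4675 (z = 55*85 = 4675)
-3933 + z = -3933 + 4675 = 742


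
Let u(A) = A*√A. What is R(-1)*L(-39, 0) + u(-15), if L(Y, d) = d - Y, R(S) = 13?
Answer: 507 - 15*I*√15 ≈ 507.0 - 58.095*I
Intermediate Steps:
u(A) = A^(3/2)
R(-1)*L(-39, 0) + u(-15) = 13*(0 - 1*(-39)) + (-15)^(3/2) = 13*(0 + 39) - 15*I*√15 = 13*39 - 15*I*√15 = 507 - 15*I*√15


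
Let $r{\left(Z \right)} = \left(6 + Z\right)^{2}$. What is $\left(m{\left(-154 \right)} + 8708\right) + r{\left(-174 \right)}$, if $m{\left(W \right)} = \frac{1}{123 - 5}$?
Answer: $\frac{4357977}{118} \approx 36932.0$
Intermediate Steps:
$m{\left(W \right)} = \frac{1}{118}$
$\left(m{\left(-154 \right)} + 8708\right) + r{\left(-174 \right)} = \left(\frac{1}{118} + 8708\right) + \left(6 - 174\right)^{2} = \frac{1027545}{118} + \left(-168\right)^{2} = \frac{1027545}{118} + 28224 = \frac{4357977}{118}$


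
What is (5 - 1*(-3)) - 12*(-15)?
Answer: 188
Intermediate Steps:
(5 - 1*(-3)) - 12*(-15) = (5 + 3) + 180 = 8 + 180 = 188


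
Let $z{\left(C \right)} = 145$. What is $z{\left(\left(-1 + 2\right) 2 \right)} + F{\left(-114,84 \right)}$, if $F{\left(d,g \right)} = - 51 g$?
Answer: $-4139$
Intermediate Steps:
$z{\left(\left(-1 + 2\right) 2 \right)} + F{\left(-114,84 \right)} = 145 - 4284 = -4139$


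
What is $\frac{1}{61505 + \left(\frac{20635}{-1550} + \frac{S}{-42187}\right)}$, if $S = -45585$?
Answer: $\frac{13077970}{804200570451} \approx 1.6262 \cdot 10^{-5}$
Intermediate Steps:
$\frac{1}{61505 + \left(\frac{20635}{-1550} + \frac{S}{-42187}\right)} = \frac{1}{61505 + \left(\frac{20635}{-1550} - \frac{45585}{-42187}\right)} = \frac{1}{61505 + \left(20635 \left(- \frac{1}{1550}\right) - - \frac{45585}{42187}\right)} = \frac{1}{61505 + \left(- \frac{4127}{310} + \frac{45585}{42187}\right)} = \frac{1}{61505 - \frac{159974399}{13077970}} = \frac{1}{\frac{804200570451}{13077970}} = \frac{13077970}{804200570451}$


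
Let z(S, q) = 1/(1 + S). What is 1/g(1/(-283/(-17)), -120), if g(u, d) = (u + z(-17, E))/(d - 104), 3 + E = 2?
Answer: 1014272/11 ≈ 92207.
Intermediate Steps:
E = -1 (E = -3 + 2 = -1)
g(u, d) = (-1/16 + u)/(-104 + d) (g(u, d) = (u + 1/(1 - 17))/(d - 104) = (u + 1/(-16))/(-104 + d) = (u - 1/16)/(-104 + d) = (-1/16 + u)/(-104 + d))
1/g(1/(-283/(-17)), -120) = 1/((-1/16 + 1/(-283/(-17)))/(-104 - 120)) = 1/((-1/16 + 1/(-283*(-1/17)))/(-224)) = 1/(-(-1/16 + 1/(283/17))/224) = 1/(-(-1/16 + 17/283)/224) = 1/(-1/224*(-11/4528)) = 1/(11/1014272) = 1014272/11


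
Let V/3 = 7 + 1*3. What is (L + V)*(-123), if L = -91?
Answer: 7503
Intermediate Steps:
V = 30 (V = 3*(7 + 1*3) = 3*(7 + 3) = 3*10 = 30)
(L + V)*(-123) = (-91 + 30)*(-123) = -61*(-123) = 7503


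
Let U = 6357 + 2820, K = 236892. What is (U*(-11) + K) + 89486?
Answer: 225431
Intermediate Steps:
U = 9177
(U*(-11) + K) + 89486 = (9177*(-11) + 236892) + 89486 = (-100947 + 236892) + 89486 = 135945 + 89486 = 225431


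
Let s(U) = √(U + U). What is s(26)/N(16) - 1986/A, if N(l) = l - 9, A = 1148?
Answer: -993/574 + 2*√13/7 ≈ -0.69981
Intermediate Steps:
s(U) = √2*√U (s(U) = √(2*U) = √2*√U)
N(l) = -9 + l
s(26)/N(16) - 1986/A = (√2*√26)/(-9 + 16) - 1986/1148 = (2*√13)/7 - 1986*1/1148 = (2*√13)*(⅐) - 993/574 = 2*√13/7 - 993/574 = -993/574 + 2*√13/7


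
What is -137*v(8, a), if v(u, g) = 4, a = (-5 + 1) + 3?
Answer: -548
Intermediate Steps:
a = -1 (a = -4 + 3 = -1)
-137*v(8, a) = -137*4 = -548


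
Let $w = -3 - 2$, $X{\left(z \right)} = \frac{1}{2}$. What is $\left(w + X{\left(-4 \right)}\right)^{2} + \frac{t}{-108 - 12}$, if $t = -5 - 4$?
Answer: $\frac{813}{40} \approx 20.325$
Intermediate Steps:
$X{\left(z \right)} = \frac{1}{2}$
$w = -5$ ($w = -3 - 2 = -5$)
$t = -9$ ($t = -5 - 4 = -9$)
$\left(w + X{\left(-4 \right)}\right)^{2} + \frac{t}{-108 - 12} = \left(-5 + \frac{1}{2}\right)^{2} - \frac{9}{-108 - 12} = \left(- \frac{9}{2}\right)^{2} - \frac{9}{-120} = \frac{81}{4} - - \frac{3}{40} = \frac{81}{4} + \frac{3}{40} = \frac{813}{40}$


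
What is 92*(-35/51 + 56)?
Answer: 259532/51 ≈ 5088.9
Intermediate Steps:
92*(-35/51 + 56) = 92*(2821/51) = 259532/51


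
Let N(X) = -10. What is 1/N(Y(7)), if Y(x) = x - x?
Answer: -⅒ ≈ -0.10000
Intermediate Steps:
Y(x) = 0
1/N(Y(7)) = 1/(-10) = -⅒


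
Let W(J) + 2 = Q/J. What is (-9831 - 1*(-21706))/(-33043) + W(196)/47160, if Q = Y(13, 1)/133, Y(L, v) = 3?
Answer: -14600454330719/40621969815840 ≈ -0.35942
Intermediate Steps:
Q = 3/133 ≈ 0.022556
W(J) = -2 + 3/(133*J)
(-9831 - 1*(-21706))/(-33043) + W(196)/47160 = (-9831 - 1*(-21706))/(-33043) + (-2 + (3/133)/196)/47160 = (-9831 + 21706)*(-1/33043) + (-2 + (3/133)*(1/196))*(1/47160) = 11875*(-1/33043) + (-2 + 3/26068)*(1/47160) = -11875/33043 - 52133/26068*1/47160 = -11875/33043 - 52133/1229366880 = -14600454330719/40621969815840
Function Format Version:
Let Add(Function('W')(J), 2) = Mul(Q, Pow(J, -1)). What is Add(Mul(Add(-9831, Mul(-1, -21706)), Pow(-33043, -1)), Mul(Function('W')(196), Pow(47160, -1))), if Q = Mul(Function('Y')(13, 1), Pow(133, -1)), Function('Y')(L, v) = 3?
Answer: Rational(-14600454330719, 40621969815840) ≈ -0.35942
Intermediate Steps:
Q = Rational(3, 133) (Q = Mul(3, Pow(133, -1)) = Mul(3, Rational(1, 133)) = Rational(3, 133) ≈ 0.022556)
Function('W')(J) = Add(-2, Mul(Rational(3, 133), Pow(J, -1)))
Add(Mul(Add(-9831, Mul(-1, -21706)), Pow(-33043, -1)), Mul(Function('W')(196), Pow(47160, -1))) = Add(Mul(Add(-9831, Mul(-1, -21706)), Pow(-33043, -1)), Mul(Add(-2, Mul(Rational(3, 133), Pow(196, -1))), Pow(47160, -1))) = Add(Mul(Add(-9831, 21706), Rational(-1, 33043)), Mul(Add(-2, Mul(Rational(3, 133), Rational(1, 196))), Rational(1, 47160))) = Add(Mul(11875, Rational(-1, 33043)), Mul(Add(-2, Rational(3, 26068)), Rational(1, 47160))) = Add(Rational(-11875, 33043), Mul(Rational(-52133, 26068), Rational(1, 47160))) = Add(Rational(-11875, 33043), Rational(-52133, 1229366880)) = Rational(-14600454330719, 40621969815840)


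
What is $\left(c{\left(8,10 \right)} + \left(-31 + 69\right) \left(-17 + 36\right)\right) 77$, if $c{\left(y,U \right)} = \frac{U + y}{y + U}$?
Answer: $55671$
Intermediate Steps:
$c{\left(y,U \right)} = 1$ ($c{\left(y,U \right)} = \frac{U + y}{U + y} = 1$)
$\left(c{\left(8,10 \right)} + \left(-31 + 69\right) \left(-17 + 36\right)\right) 77 = \left(1 + \left(-31 + 69\right) \left(-17 + 36\right)\right) 77 = \left(1 + 38 \cdot 19\right) 77 = \left(1 + 722\right) 77 = 723 \cdot 77 = 55671$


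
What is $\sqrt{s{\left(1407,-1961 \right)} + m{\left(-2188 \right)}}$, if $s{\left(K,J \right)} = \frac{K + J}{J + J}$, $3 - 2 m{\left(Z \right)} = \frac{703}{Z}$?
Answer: $\frac{\sqrt{33172739709826}}{4290668} \approx 1.3424$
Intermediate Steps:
$m{\left(Z \right)} = \frac{3}{2} - \frac{703}{2 Z}$ ($m{\left(Z \right)} = \frac{3}{2} - \frac{703 \frac{1}{Z}}{2} = \frac{3}{2} - \frac{703}{2 Z}$)
$s{\left(K,J \right)} = \frac{J + K}{2 J}$
$\sqrt{s{\left(1407,-1961 \right)} + m{\left(-2188 \right)}} = \sqrt{\frac{-1961 + 1407}{2 \left(-1961\right)} + \frac{-703 + 3 \left(-2188\right)}{2 \left(-2188\right)}} = \sqrt{\frac{1}{2} \left(- \frac{1}{1961}\right) \left(-554\right) + \frac{1}{2} \left(- \frac{1}{2188}\right) \left(-703 - 6564\right)} = \sqrt{\frac{277}{1961} + \frac{1}{2} \left(- \frac{1}{2188}\right) \left(-7267\right)} = \sqrt{\frac{277}{1961} + \frac{7267}{4376}} = \sqrt{\frac{15462739}{8581336}} = \frac{\sqrt{33172739709826}}{4290668}$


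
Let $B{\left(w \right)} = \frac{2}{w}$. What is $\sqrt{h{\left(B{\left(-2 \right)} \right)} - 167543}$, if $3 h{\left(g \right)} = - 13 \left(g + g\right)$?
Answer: $\frac{31 i \sqrt{1569}}{3} \approx 409.31 i$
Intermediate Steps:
$h{\left(g \right)} = - \frac{26 g}{3}$ ($h{\left(g \right)} = \frac{\left(-13\right) \left(g + g\right)}{3} = \frac{\left(-13\right) 2 g}{3} = \frac{\left(-26\right) g}{3} = - \frac{26 g}{3}$)
$\sqrt{h{\left(B{\left(-2 \right)} \right)} - 167543} = \sqrt{- \frac{26 \frac{2}{-2}}{3} - 167543} = \sqrt{- \frac{26 \cdot 2 \left(- \frac{1}{2}\right)}{3} - 167543} = \sqrt{\left(- \frac{26}{3}\right) \left(-1\right) - 167543} = \sqrt{\frac{26}{3} - 167543} = \sqrt{- \frac{502603}{3}} = \frac{31 i \sqrt{1569}}{3}$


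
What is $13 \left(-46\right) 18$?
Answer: $-10764$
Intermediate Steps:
$13 \left(-46\right) 18 = \left(-598\right) 18 = -10764$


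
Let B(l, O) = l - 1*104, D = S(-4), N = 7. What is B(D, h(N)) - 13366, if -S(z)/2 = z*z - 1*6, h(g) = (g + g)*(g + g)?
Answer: -13490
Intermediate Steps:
h(g) = 4*g² (h(g) = (2*g)*(2*g) = 4*g²)
S(z) = 12 - 2*z² (S(z) = -2*(z*z - 1*6) = -2*(z² - 6) = -2*(-6 + z²) = 12 - 2*z²)
D = -20 (D = 12 - 2*(-4)² = 12 - 2*16 = 12 - 32 = -20)
B(l, O) = -104 + l (B(l, O) = l - 104 = -104 + l)
B(D, h(N)) - 13366 = (-104 - 20) - 13366 = -124 - 13366 = -13490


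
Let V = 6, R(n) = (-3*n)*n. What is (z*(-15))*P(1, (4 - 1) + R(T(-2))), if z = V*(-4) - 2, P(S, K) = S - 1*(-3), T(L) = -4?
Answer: 1560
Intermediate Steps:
R(n) = -3*n²
P(S, K) = 3 + S (P(S, K) = S + 3 = 3 + S)
z = -26 (z = 6*(-4) - 2 = -24 - 2 = -26)
(z*(-15))*P(1, (4 - 1) + R(T(-2))) = (-26*(-15))*(3 + 1) = 390*4 = 1560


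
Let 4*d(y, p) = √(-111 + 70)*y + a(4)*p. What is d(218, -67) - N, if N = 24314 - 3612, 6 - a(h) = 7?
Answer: -82741/4 + 109*I*√41/2 ≈ -20685.0 + 348.97*I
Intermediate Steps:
a(h) = -1 (a(h) = 6 - 1*7 = 6 - 7 = -1)
d(y, p) = -p/4 + I*y*√41/4 (d(y, p) = (√(-111 + 70)*y - p)/4 = (√(-41)*y - p)/4 = ((I*√41)*y - p)/4 = (I*y*√41 - p)/4 = (-p + I*y*√41)/4 = -p/4 + I*y*√41/4)
N = 20702
d(218, -67) - N = (-¼*(-67) + (¼)*I*218*√41) - 1*20702 = (67/4 + 109*I*√41/2) - 20702 = -82741/4 + 109*I*√41/2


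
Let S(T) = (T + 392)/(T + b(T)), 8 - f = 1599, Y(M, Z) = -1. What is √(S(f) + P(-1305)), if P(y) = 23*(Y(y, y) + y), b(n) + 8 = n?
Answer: 33*I*√2319710/290 ≈ 173.31*I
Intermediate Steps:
f = -1591 (f = 8 - 1*1599 = 8 - 1599 = -1591)
b(n) = -8 + n
S(T) = (392 + T)/(-8 + 2*T) (S(T) = (T + 392)/(T + (-8 + T)) = (392 + T)/(-8 + 2*T))
P(y) = -23 + 23*y (P(y) = 23*(-1 + y) = -23 + 23*y)
√(S(f) + P(-1305)) = √((392 - 1591)/(2*(-4 - 1591)) + (-23 + 23*(-1305))) = √((½)*(-1199)/(-1595) + (-23 - 30015)) = √((½)*(-1/1595)*(-1199) - 30038) = √(109/290 - 30038) = √(-8710911/290) = 33*I*√2319710/290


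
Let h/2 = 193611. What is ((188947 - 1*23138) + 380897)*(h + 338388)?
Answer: 396695340660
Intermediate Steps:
h = 387222 (h = 2*193611 = 387222)
((188947 - 1*23138) + 380897)*(h + 338388) = ((188947 - 1*23138) + 380897)*(387222 + 338388) = ((188947 - 23138) + 380897)*725610 = (165809 + 380897)*725610 = 546706*725610 = 396695340660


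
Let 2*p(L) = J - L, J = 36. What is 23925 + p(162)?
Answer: 23862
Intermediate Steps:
p(L) = 18 - L/2 (p(L) = (36 - L)/2 = 18 - L/2)
23925 + p(162) = 23925 + (18 - ½*162) = 23925 + (18 - 81) = 23925 - 63 = 23862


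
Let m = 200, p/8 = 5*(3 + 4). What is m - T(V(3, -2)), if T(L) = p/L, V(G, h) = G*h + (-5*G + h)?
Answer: 4880/23 ≈ 212.17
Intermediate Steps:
p = 280 (p = 8*(5*(3 + 4)) = 8*(5*7) = 8*35 = 280)
V(G, h) = h - 5*G + G*h (V(G, h) = G*h + (h - 5*G) = h - 5*G + G*h)
T(L) = 280/L
m - T(V(3, -2)) = 200 - 280/(-2 - 5*3 + 3*(-2)) = 200 - 280/(-2 - 15 - 6) = 200 - 280/(-23) = 200 - 280*(-1)/23 = 200 - 1*(-280/23) = 200 + 280/23 = 4880/23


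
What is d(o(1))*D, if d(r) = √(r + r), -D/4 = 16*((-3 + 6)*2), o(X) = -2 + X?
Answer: -384*I*√2 ≈ -543.06*I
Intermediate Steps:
D = -384 (D = -64*(-3 + 6)*2 = -64*3*2 = -64*6 = -4*96 = -384)
d(r) = √2*√r (d(r) = √(2*r) = √2*√r)
d(o(1))*D = (√2*√(-2 + 1))*(-384) = (√2*√(-1))*(-384) = (√2*I)*(-384) = (I*√2)*(-384) = -384*I*√2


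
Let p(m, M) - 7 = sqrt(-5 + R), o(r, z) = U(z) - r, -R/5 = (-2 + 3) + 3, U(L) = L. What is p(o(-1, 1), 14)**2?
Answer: 24 + 70*I ≈ 24.0 + 70.0*I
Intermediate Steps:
R = -20 (R = -5*((-2 + 3) + 3) = -5*(1 + 3) = -5*4 = -20)
o(r, z) = z - r
p(m, M) = 7 + 5*I (p(m, M) = 7 + sqrt(-5 - 20) = 7 + sqrt(-25) = 7 + 5*I)
p(o(-1, 1), 14)**2 = (7 + 5*I)**2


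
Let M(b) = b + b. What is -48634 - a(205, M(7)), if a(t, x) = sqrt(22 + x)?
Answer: -48640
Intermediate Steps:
M(b) = 2*b
-48634 - a(205, M(7)) = -48634 - sqrt(22 + 2*7) = -48634 - sqrt(22 + 14) = -48634 - sqrt(36) = -48634 - 1*6 = -48634 - 6 = -48640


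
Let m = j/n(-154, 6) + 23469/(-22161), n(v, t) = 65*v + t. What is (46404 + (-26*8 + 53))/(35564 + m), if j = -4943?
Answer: 3417780195452/2628121777721 ≈ 1.3005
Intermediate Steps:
n(v, t) = t + 65*v
m = -41747351/73899548 (m = -4943/(6 + 65*(-154)) + 23469/(-22161) = -4943/(6 - 10010) + 23469*(-1/22161) = -4943/(-10004) - 7823/7387 = -4943*(-1/10004) - 7823/7387 = 4943/10004 - 7823/7387 = -41747351/73899548 ≈ -0.56492)
(46404 + (-26*8 + 53))/(35564 + m) = (46404 + (-26*8 + 53))/(35564 - 41747351/73899548) = (46404 + (-208 + 53))/(2628121777721/73899548) = (46404 - 155)*(73899548/2628121777721) = 46249*(73899548/2628121777721) = 3417780195452/2628121777721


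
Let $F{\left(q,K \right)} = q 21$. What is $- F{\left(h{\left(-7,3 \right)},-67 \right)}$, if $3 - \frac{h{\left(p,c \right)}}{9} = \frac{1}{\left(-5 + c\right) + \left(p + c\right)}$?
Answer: $- \frac{1197}{2} \approx -598.5$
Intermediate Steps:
$h{\left(p,c \right)} = 27 - \frac{9}{-5 + p + 2 c}$ ($h{\left(p,c \right)} = 27 - \frac{9}{\left(-5 + c\right) + \left(p + c\right)} = 27 - \frac{9}{\left(-5 + c\right) + \left(c + p\right)} = 27 - \frac{9}{-5 + p + 2 c}$)
$F{\left(q,K \right)} = 21 q$
$- F{\left(h{\left(-7,3 \right)},-67 \right)} = - 21 \frac{9 \left(-16 + 3 \left(-7\right) + 6 \cdot 3\right)}{-5 - 7 + 2 \cdot 3} = - 21 \frac{9 \left(-16 - 21 + 18\right)}{-5 - 7 + 6} = - 21 \cdot 9 \frac{1}{-6} \left(-19\right) = - 21 \cdot 9 \left(- \frac{1}{6}\right) \left(-19\right) = - \frac{21 \cdot 57}{2} = \left(-1\right) \frac{1197}{2} = - \frac{1197}{2}$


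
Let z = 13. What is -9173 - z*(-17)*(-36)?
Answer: -17129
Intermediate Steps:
-9173 - z*(-17)*(-36) = -9173 - 13*(-17)*(-36) = -9173 - (-221)*(-36) = -9173 - 1*7956 = -9173 - 7956 = -17129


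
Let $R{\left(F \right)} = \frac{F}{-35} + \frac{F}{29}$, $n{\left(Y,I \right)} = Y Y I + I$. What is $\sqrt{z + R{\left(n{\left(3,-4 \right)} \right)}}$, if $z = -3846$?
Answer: $\frac{3 i \sqrt{17611062}}{203} \approx 62.018 i$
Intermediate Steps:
$n{\left(Y,I \right)} = I + I Y^{2}$ ($n{\left(Y,I \right)} = Y^{2} I + I = I Y^{2} + I = I + I Y^{2}$)
$R{\left(F \right)} = \frac{6 F}{1015}$ ($R{\left(F \right)} = F \left(- \frac{1}{35}\right) + F \frac{1}{29} = - \frac{F}{35} + \frac{F}{29} = \frac{6 F}{1015}$)
$\sqrt{z + R{\left(n{\left(3,-4 \right)} \right)}} = \sqrt{-3846 + \frac{6 \left(- 4 \left(1 + 3^{2}\right)\right)}{1015}} = \sqrt{-3846 + \frac{6 \left(- 4 \left(1 + 9\right)\right)}{1015}} = \sqrt{-3846 + \frac{6 \left(\left(-4\right) 10\right)}{1015}} = \sqrt{-3846 + \frac{6}{1015} \left(-40\right)} = \sqrt{-3846 - \frac{48}{203}} = \sqrt{- \frac{780786}{203}} = \frac{3 i \sqrt{17611062}}{203}$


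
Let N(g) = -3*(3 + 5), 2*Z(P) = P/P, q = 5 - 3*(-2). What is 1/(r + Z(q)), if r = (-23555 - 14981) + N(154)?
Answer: -2/77119 ≈ -2.5934e-5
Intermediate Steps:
q = 11 (q = 5 + 6 = 11)
Z(P) = ½ (Z(P) = (P/P)/2 = (½)*1 = ½)
N(g) = -24 (N(g) = -3*8 = -24)
r = -38560 (r = (-23555 - 14981) - 24 = -38536 - 24 = -38560)
1/(r + Z(q)) = 1/(-38560 + ½) = 1/(-77119/2) = -2/77119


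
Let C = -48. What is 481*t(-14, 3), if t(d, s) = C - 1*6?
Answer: -25974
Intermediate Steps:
t(d, s) = -54 (t(d, s) = -48 - 1*6 = -48 - 6 = -54)
481*t(-14, 3) = 481*(-54) = -25974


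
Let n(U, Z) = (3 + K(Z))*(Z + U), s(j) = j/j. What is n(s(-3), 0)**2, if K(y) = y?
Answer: 9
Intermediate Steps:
s(j) = 1
n(U, Z) = (3 + Z)*(U + Z) (n(U, Z) = (3 + Z)*(Z + U) = (3 + Z)*(U + Z))
n(s(-3), 0)**2 = (0**2 + 3*1 + 3*0 + 1*0)**2 = (0 + 3 + 0 + 0)**2 = 3**2 = 9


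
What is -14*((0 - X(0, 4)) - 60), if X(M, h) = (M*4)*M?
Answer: 840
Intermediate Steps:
X(M, h) = 4*M² (X(M, h) = (4*M)*M = 4*M²)
-14*((0 - X(0, 4)) - 60) = -14*((0 - 4*0²) - 60) = -14*((0 - 4*0) - 60) = -14*((0 - 1*0) - 60) = -14*((0 + 0) - 60) = -14*(0 - 60) = -14*(-60) = 840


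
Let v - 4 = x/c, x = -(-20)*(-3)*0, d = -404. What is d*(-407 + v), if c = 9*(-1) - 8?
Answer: 162812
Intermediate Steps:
x = 0 (x = -4*15*0 = -60*0 = 0)
c = -17 (c = -9 - 8 = -17)
v = 4 (v = 4 + 0/(-17) = 4 + 0*(-1/17) = 4 + 0 = 4)
d*(-407 + v) = -404*(-407 + 4) = -404*(-403) = 162812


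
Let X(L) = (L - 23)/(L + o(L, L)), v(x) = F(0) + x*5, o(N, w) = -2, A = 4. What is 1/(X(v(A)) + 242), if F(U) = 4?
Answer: 22/5325 ≈ 0.0041315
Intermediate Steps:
v(x) = 4 + 5*x (v(x) = 4 + x*5 = 4 + 5*x)
X(L) = (-23 + L)/(-2 + L) (X(L) = (L - 23)/(L - 2) = (-23 + L)/(-2 + L))
1/(X(v(A)) + 242) = 1/((-23 + (4 + 5*4))/(-2 + (4 + 5*4)) + 242) = 1/((-23 + (4 + 20))/(-2 + (4 + 20)) + 242) = 1/((-23 + 24)/(-2 + 24) + 242) = 1/(1/22 + 242) = 1/(5325/22) = 22/5325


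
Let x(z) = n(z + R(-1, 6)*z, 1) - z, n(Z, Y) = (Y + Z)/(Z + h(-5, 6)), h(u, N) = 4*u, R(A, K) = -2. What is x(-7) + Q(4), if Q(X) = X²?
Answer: 291/13 ≈ 22.385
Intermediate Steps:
n(Z, Y) = (Y + Z)/(-20 + Z) (n(Z, Y) = (Y + Z)/(Z + 4*(-5)) = (Y + Z)/(Z - 20) = (Y + Z)/(-20 + Z))
x(z) = -z + (1 - z)/(-20 - z) (x(z) = (1 + (z - 2*z))/(-20 + (z - 2*z)) - z = (1 - z)/(-20 - z) - z = -z + (1 - z)/(-20 - z))
x(-7) + Q(4) = (-1 - 1*(-7)² - 19*(-7))/(20 - 7) + 4² = (-1 - 1*49 + 133)/13 + 16 = (-1 - 49 + 133)/13 + 16 = (1/13)*83 + 16 = 83/13 + 16 = 291/13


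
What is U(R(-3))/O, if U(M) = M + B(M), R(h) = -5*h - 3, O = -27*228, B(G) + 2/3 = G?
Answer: -35/9234 ≈ -0.0037903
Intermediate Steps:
B(G) = -2/3 + G
O = -6156
R(h) = -3 - 5*h
U(M) = -2/3 + 2*M (U(M) = M + (-2/3 + M) = -2/3 + 2*M)
U(R(-3))/O = (-2/3 + 2*(-3 - 5*(-3)))/(-6156) = (-2/3 + 2*(-3 + 15))*(-1/6156) = (-2/3 + 2*12)*(-1/6156) = (-2/3 + 24)*(-1/6156) = (70/3)*(-1/6156) = -35/9234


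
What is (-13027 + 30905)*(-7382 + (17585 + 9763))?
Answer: 356952148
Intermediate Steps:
(-13027 + 30905)*(-7382 + (17585 + 9763)) = 17878*(-7382 + 27348) = 17878*19966 = 356952148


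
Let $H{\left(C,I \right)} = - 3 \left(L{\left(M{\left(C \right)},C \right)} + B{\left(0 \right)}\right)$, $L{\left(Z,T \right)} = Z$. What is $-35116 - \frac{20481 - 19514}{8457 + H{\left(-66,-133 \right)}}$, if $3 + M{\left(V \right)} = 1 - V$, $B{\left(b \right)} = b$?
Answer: $- \frac{290234707}{8265} \approx -35116.0$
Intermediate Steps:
$M{\left(V \right)} = -2 - V$ ($M{\left(V \right)} = -3 - \left(-1 + V\right) = -2 - V$)
$H{\left(C,I \right)} = 6 + 3 C$ ($H{\left(C,I \right)} = - 3 \left(\left(-2 - C\right) + 0\right) = - 3 \left(-2 - C\right) = 6 + 3 C$)
$-35116 - \frac{20481 - 19514}{8457 + H{\left(-66,-133 \right)}} = -35116 - \frac{20481 - 19514}{8457 + \left(6 + 3 \left(-66\right)\right)} = -35116 - \frac{967}{8457 + \left(6 - 198\right)} = -35116 - \frac{967}{8457 - 192} = -35116 - \frac{967}{8265} = - \frac{290234707}{8265}$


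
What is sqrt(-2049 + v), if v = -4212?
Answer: I*sqrt(6261) ≈ 79.126*I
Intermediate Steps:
sqrt(-2049 + v) = sqrt(-2049 - 4212) = sqrt(-6261) = I*sqrt(6261)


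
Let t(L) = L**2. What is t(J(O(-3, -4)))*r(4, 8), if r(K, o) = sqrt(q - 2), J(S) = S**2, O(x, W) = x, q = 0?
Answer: 81*I*sqrt(2) ≈ 114.55*I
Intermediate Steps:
r(K, o) = I*sqrt(2) (r(K, o) = sqrt(0 - 2) = sqrt(-2) = I*sqrt(2))
t(J(O(-3, -4)))*r(4, 8) = ((-3)**2)**2*(I*sqrt(2)) = 9**2*(I*sqrt(2)) = 81*(I*sqrt(2)) = 81*I*sqrt(2)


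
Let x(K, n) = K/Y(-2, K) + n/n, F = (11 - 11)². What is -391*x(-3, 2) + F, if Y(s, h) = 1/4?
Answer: 4301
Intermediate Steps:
Y(s, h) = ¼
F = 0 (F = 0² = 0)
x(K, n) = 1 + 4*K (x(K, n) = K/(¼) + n/n = K*4 + 1 = 4*K + 1 = 1 + 4*K)
-391*x(-3, 2) + F = -391*(1 + 4*(-3)) + 0 = -391*(1 - 12) + 0 = -391*(-11) + 0 = 4301 + 0 = 4301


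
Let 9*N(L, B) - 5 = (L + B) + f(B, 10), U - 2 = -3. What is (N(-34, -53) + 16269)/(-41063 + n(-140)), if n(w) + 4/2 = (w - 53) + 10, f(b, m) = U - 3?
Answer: -146335/371232 ≈ -0.39419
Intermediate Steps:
U = -1 (U = 2 - 3 = -1)
f(b, m) = -4 (f(b, m) = -1 - 3 = -4)
n(w) = -45 + w (n(w) = -2 + ((w - 53) + 10) = -2 + ((-53 + w) + 10) = -2 + (-43 + w) = -45 + w)
N(L, B) = 1/9 + B/9 + L/9 (N(L, B) = 5/9 + ((L + B) - 4)/9 = 5/9 + ((B + L) - 4)/9 = 5/9 + (-4 + B + L)/9 = 5/9 + (-4/9 + B/9 + L/9) = 1/9 + B/9 + L/9)
(N(-34, -53) + 16269)/(-41063 + n(-140)) = ((1/9 + (1/9)*(-53) + (1/9)*(-34)) + 16269)/(-41063 + (-45 - 140)) = ((1/9 - 53/9 - 34/9) + 16269)/(-41063 - 185) = (-86/9 + 16269)/(-41248) = (146335/9)*(-1/41248) = -146335/371232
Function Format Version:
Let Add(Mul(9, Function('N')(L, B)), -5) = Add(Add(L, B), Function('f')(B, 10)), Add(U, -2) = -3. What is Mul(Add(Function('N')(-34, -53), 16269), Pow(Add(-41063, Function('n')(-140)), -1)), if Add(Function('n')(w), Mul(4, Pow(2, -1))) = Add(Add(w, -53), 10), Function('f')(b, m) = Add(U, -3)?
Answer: Rational(-146335, 371232) ≈ -0.39419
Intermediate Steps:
U = -1 (U = Add(2, -3) = -1)
Function('f')(b, m) = -4 (Function('f')(b, m) = Add(-1, -3) = -4)
Function('n')(w) = Add(-45, w) (Function('n')(w) = Add(-2, Add(Add(w, -53), 10)) = Add(-2, Add(Add(-53, w), 10)) = Add(-2, Add(-43, w)) = Add(-45, w))
Function('N')(L, B) = Add(Rational(1, 9), Mul(Rational(1, 9), B), Mul(Rational(1, 9), L)) (Function('N')(L, B) = Add(Rational(5, 9), Mul(Rational(1, 9), Add(Add(L, B), -4))) = Add(Rational(5, 9), Mul(Rational(1, 9), Add(Add(B, L), -4))) = Add(Rational(5, 9), Mul(Rational(1, 9), Add(-4, B, L))) = Add(Rational(5, 9), Add(Rational(-4, 9), Mul(Rational(1, 9), B), Mul(Rational(1, 9), L))) = Add(Rational(1, 9), Mul(Rational(1, 9), B), Mul(Rational(1, 9), L)))
Mul(Add(Function('N')(-34, -53), 16269), Pow(Add(-41063, Function('n')(-140)), -1)) = Mul(Add(Add(Rational(1, 9), Mul(Rational(1, 9), -53), Mul(Rational(1, 9), -34)), 16269), Pow(Add(-41063, Add(-45, -140)), -1)) = Mul(Add(Add(Rational(1, 9), Rational(-53, 9), Rational(-34, 9)), 16269), Pow(Add(-41063, -185), -1)) = Mul(Add(Rational(-86, 9), 16269), Pow(-41248, -1)) = Mul(Rational(146335, 9), Rational(-1, 41248)) = Rational(-146335, 371232)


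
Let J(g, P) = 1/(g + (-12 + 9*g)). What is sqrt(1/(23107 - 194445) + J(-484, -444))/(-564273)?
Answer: -I*sqrt(9154523803215)/117274547023362 ≈ -2.58e-8*I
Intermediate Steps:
J(g, P) = 1/(-12 + 10*g)
sqrt(1/(23107 - 194445) + J(-484, -444))/(-564273) = sqrt(1/(23107 - 194445) + 1/(2*(-6 + 5*(-484))))/(-564273) = sqrt(1/(-171338) + 1/(2*(-6 - 2420)))*(-1/564273) = sqrt(-1/171338 + (1/2)/(-2426))*(-1/564273) = sqrt(-1/171338 + (1/2)*(-1/2426))*(-1/564273) = sqrt(-1/171338 - 1/4852)*(-1/564273) = sqrt(-88095/415665988)*(-1/564273) = (I*sqrt(9154523803215)/207832994)*(-1/564273) = -I*sqrt(9154523803215)/117274547023362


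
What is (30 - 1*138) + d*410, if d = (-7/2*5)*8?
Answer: -57508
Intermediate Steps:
d = -140 (d = (-7*½*5)*8 = -7/2*5*8 = -35/2*8 = -140)
(30 - 1*138) + d*410 = (30 - 1*138) - 140*410 = (30 - 138) - 57400 = -108 - 57400 = -57508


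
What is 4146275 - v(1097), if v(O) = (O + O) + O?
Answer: 4142984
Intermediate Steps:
v(O) = 3*O (v(O) = 2*O + O = 3*O)
4146275 - v(1097) = 4146275 - 3*1097 = 4146275 - 1*3291 = 4146275 - 3291 = 4142984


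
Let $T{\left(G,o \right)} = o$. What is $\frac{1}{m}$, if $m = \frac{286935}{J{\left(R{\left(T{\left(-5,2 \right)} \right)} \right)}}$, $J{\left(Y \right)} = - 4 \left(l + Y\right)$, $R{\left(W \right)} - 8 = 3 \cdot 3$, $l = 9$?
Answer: $- \frac{104}{286935} \approx -0.00036245$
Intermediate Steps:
$R{\left(W \right)} = 17$ ($R{\left(W \right)} = 8 + 3 \cdot 3 = 8 + 9 = 17$)
$J{\left(Y \right)} = -36 - 4 Y$ ($J{\left(Y \right)} = - 4 \left(9 + Y\right) = -36 - 4 Y$)
$m = - \frac{286935}{104}$ ($m = \frac{286935}{-36 - 68} = \frac{286935}{-104} = 286935 \left(- \frac{1}{104}\right) = - \frac{286935}{104} \approx -2759.0$)
$\frac{1}{m} = \frac{1}{- \frac{286935}{104}} = - \frac{104}{286935}$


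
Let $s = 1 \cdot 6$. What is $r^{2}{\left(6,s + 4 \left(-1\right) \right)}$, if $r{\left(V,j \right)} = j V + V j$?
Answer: $576$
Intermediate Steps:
$s = 6$
$r{\left(V,j \right)} = 2 V j$ ($r{\left(V,j \right)} = V j + V j = 2 V j$)
$r^{2}{\left(6,s + 4 \left(-1\right) \right)} = \left(2 \cdot 6 \left(6 + 4 \left(-1\right)\right)\right)^{2} = \left(2 \cdot 6 \left(6 - 4\right)\right)^{2} = \left(2 \cdot 6 \cdot 2\right)^{2} = 24^{2} = 576$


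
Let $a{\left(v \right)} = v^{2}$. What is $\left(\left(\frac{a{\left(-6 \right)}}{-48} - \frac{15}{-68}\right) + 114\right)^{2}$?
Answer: $\frac{3721041}{289} \approx 12876.0$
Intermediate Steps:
$\left(\left(\frac{a{\left(-6 \right)}}{-48} - \frac{15}{-68}\right) + 114\right)^{2} = \left(\left(\frac{\left(-6\right)^{2}}{-48} - \frac{15}{-68}\right) + 114\right)^{2} = \left(\left(36 \left(- \frac{1}{48}\right) - - \frac{15}{68}\right) + 114\right)^{2} = \left(\left(- \frac{3}{4} + \frac{15}{68}\right) + 114\right)^{2} = \left(- \frac{9}{17} + 114\right)^{2} = \left(\frac{1929}{17}\right)^{2} = \frac{3721041}{289}$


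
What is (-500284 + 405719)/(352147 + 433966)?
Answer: -94565/786113 ≈ -0.12029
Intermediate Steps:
(-500284 + 405719)/(352147 + 433966) = -94565/786113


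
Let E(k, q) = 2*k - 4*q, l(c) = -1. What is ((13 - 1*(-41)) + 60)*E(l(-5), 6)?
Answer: -2964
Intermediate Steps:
E(k, q) = -4*q + 2*k
((13 - 1*(-41)) + 60)*E(l(-5), 6) = ((13 - 1*(-41)) + 60)*(-4*6 + 2*(-1)) = ((13 + 41) + 60)*(-24 - 2) = (54 + 60)*(-26) = 114*(-26) = -2964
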